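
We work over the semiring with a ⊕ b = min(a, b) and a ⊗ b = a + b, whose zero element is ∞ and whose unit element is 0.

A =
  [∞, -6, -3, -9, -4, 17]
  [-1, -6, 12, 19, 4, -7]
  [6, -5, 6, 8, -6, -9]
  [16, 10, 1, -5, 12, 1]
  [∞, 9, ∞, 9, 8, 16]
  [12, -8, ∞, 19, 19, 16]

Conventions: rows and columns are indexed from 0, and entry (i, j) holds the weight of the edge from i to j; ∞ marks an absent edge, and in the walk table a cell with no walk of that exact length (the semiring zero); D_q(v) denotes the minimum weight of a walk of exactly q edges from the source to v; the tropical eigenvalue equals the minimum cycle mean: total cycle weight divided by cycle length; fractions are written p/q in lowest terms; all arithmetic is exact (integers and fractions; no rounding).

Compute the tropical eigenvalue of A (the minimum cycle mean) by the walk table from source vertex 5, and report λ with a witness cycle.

q=0: [∞, ∞, ∞, ∞, ∞, 0]
q=1: [12, -8, ∞, 19, 19, 16]
q=2: [-9, -14, 4, 3, -4, -15]
q=3: [-15, -23, -12, -18, -13, -21]
q=4: [-24, -29, -18, -24, -19, -30]
q=5: [-30, -38, -27, -33, -28, -36]
q=6: [-39, -44, -33, -39, -34, -45]
Optimal cycle mean attained by: cycle 1->5->1, total (-7) + (-8), length 2.
Answer: λ = -15/2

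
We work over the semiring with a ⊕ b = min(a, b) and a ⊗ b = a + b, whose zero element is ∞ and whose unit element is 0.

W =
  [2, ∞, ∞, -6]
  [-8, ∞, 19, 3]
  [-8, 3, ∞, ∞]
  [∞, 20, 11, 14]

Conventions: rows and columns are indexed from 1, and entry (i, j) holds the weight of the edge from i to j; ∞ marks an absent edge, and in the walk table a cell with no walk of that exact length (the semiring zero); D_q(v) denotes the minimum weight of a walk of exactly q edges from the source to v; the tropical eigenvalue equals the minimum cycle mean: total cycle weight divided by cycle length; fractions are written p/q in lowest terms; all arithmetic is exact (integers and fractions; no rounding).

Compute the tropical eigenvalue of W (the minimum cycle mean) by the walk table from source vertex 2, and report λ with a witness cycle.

q=0: [∞, 0, ∞, ∞]
q=1: [-8, ∞, 19, 3]
q=2: [-6, 22, 14, -14]
q=3: [-4, 6, -3, -12]
q=4: [-11, 0, -1, -10]
Optimal cycle mean attained by: cycle 1->4->3->1, total (-6) + 11 + (-8), length 3.
Answer: λ = -1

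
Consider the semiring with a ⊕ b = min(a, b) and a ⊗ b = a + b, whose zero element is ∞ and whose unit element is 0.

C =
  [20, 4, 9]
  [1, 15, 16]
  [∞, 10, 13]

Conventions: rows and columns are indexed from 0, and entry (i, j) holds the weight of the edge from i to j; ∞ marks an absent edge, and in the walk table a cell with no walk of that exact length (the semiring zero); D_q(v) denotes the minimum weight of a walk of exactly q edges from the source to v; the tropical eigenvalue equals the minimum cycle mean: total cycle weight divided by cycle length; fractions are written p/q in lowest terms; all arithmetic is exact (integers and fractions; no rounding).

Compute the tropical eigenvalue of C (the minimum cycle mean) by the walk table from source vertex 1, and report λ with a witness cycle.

q=0: [∞, 0, ∞]
q=1: [1, 15, 16]
q=2: [16, 5, 10]
q=3: [6, 20, 21]
Optimal cycle mean attained by: cycle 0->1->0, total 4 + 1, length 2.
Answer: λ = 5/2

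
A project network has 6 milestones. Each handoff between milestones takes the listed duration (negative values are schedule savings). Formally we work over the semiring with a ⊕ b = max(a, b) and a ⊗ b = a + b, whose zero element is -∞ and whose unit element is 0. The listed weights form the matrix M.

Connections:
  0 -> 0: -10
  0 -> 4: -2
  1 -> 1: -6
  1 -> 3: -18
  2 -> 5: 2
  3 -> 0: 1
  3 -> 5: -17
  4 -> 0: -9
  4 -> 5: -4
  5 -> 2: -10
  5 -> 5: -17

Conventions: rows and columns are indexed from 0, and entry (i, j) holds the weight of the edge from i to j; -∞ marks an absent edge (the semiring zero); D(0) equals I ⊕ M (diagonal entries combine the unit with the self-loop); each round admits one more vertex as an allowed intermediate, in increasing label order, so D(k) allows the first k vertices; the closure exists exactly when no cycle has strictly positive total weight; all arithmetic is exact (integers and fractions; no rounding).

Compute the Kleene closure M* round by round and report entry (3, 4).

D(0):
  [0, -∞, -∞, -∞, -2, -∞]
  [-∞, 0, -∞, -18, -∞, -∞]
  [-∞, -∞, 0, -∞, -∞, 2]
  [1, -∞, -∞, 0, -∞, -17]
  [-9, -∞, -∞, -∞, 0, -4]
  [-∞, -∞, -10, -∞, -∞, 0]
D(1):
  [0, -∞, -∞, -∞, -2, -∞]
  [-∞, 0, -∞, -18, -∞, -∞]
  [-∞, -∞, 0, -∞, -∞, 2]
  [1, -∞, -∞, 0, -1, -17]
  [-9, -∞, -∞, -∞, 0, -4]
  [-∞, -∞, -10, -∞, -∞, 0]
D(2):
  [0, -∞, -∞, -∞, -2, -∞]
  [-∞, 0, -∞, -18, -∞, -∞]
  [-∞, -∞, 0, -∞, -∞, 2]
  [1, -∞, -∞, 0, -1, -17]
  [-9, -∞, -∞, -∞, 0, -4]
  [-∞, -∞, -10, -∞, -∞, 0]
D(3):
  [0, -∞, -∞, -∞, -2, -∞]
  [-∞, 0, -∞, -18, -∞, -∞]
  [-∞, -∞, 0, -∞, -∞, 2]
  [1, -∞, -∞, 0, -1, -17]
  [-9, -∞, -∞, -∞, 0, -4]
  [-∞, -∞, -10, -∞, -∞, 0]
D(4):
  [0, -∞, -∞, -∞, -2, -∞]
  [-17, 0, -∞, -18, -19, -35]
  [-∞, -∞, 0, -∞, -∞, 2]
  [1, -∞, -∞, 0, -1, -17]
  [-9, -∞, -∞, -∞, 0, -4]
  [-∞, -∞, -10, -∞, -∞, 0]
D(5):
  [0, -∞, -∞, -∞, -2, -6]
  [-17, 0, -∞, -18, -19, -23]
  [-∞, -∞, 0, -∞, -∞, 2]
  [1, -∞, -∞, 0, -1, -5]
  [-9, -∞, -∞, -∞, 0, -4]
  [-∞, -∞, -10, -∞, -∞, 0]
D(6):
  [0, -∞, -16, -∞, -2, -6]
  [-17, 0, -33, -18, -19, -23]
  [-∞, -∞, 0, -∞, -∞, 2]
  [1, -∞, -15, 0, -1, -5]
  [-9, -∞, -14, -∞, 0, -4]
  [-∞, -∞, -10, -∞, -∞, 0]
Answer: M*[3][4] = -1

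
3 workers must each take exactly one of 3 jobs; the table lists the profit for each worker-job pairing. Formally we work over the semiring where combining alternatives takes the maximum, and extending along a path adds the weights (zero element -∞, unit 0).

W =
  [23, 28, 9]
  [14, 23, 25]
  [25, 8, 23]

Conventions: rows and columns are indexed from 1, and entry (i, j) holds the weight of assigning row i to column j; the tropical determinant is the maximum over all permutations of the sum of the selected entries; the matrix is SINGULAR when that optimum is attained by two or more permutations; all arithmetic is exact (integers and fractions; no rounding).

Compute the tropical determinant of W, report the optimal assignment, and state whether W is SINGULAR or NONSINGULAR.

σ = (1, 2, 3): 23 + 23 + 23 = 69
σ = (1, 3, 2): 23 + 25 + 8 = 56
σ = (2, 1, 3): 28 + 14 + 23 = 65
σ = (2, 3, 1): 28 + 25 + 25 = 78
σ = (3, 1, 2): 9 + 14 + 8 = 31
σ = (3, 2, 1): 9 + 23 + 25 = 57
Optimal value attained by: σ = (2, 3, 1).
Answer: det⊕(W) = 78; verdict: NONSINGULAR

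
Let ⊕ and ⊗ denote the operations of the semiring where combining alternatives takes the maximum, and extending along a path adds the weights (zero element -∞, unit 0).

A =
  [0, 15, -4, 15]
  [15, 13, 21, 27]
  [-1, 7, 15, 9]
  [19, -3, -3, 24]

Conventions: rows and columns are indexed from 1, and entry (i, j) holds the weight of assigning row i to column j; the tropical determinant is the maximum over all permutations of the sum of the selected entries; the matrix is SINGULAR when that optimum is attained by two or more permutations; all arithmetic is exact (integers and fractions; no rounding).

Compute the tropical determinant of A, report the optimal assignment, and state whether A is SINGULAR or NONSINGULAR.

σ = (1, 2, 3, 4): 0 + 13 + 15 + 24 = 52
σ = (1, 2, 4, 3): 0 + 13 + 9 + (-3) = 19
σ = (1, 3, 2, 4): 0 + 21 + 7 + 24 = 52
σ = (1, 3, 4, 2): 0 + 21 + 9 + (-3) = 27
σ = (1, 4, 2, 3): 0 + 27 + 7 + (-3) = 31
σ = (1, 4, 3, 2): 0 + 27 + 15 + (-3) = 39
σ = (2, 1, 3, 4): 15 + 15 + 15 + 24 = 69
σ = (2, 1, 4, 3): 15 + 15 + 9 + (-3) = 36
σ = (2, 3, 1, 4): 15 + 21 + (-1) + 24 = 59
σ = (2, 3, 4, 1): 15 + 21 + 9 + 19 = 64
σ = (2, 4, 1, 3): 15 + 27 + (-1) + (-3) = 38
σ = (2, 4, 3, 1): 15 + 27 + 15 + 19 = 76
σ = (3, 1, 2, 4): (-4) + 15 + 7 + 24 = 42
σ = (3, 1, 4, 2): (-4) + 15 + 9 + (-3) = 17
σ = (3, 2, 1, 4): (-4) + 13 + (-1) + 24 = 32
σ = (3, 2, 4, 1): (-4) + 13 + 9 + 19 = 37
σ = (3, 4, 1, 2): (-4) + 27 + (-1) + (-3) = 19
σ = (3, 4, 2, 1): (-4) + 27 + 7 + 19 = 49
σ = (4, 1, 2, 3): 15 + 15 + 7 + (-3) = 34
σ = (4, 1, 3, 2): 15 + 15 + 15 + (-3) = 42
σ = (4, 2, 1, 3): 15 + 13 + (-1) + (-3) = 24
σ = (4, 2, 3, 1): 15 + 13 + 15 + 19 = 62
σ = (4, 3, 1, 2): 15 + 21 + (-1) + (-3) = 32
σ = (4, 3, 2, 1): 15 + 21 + 7 + 19 = 62
Optimal value attained by: σ = (2, 4, 3, 1).
Answer: det⊕(A) = 76; verdict: NONSINGULAR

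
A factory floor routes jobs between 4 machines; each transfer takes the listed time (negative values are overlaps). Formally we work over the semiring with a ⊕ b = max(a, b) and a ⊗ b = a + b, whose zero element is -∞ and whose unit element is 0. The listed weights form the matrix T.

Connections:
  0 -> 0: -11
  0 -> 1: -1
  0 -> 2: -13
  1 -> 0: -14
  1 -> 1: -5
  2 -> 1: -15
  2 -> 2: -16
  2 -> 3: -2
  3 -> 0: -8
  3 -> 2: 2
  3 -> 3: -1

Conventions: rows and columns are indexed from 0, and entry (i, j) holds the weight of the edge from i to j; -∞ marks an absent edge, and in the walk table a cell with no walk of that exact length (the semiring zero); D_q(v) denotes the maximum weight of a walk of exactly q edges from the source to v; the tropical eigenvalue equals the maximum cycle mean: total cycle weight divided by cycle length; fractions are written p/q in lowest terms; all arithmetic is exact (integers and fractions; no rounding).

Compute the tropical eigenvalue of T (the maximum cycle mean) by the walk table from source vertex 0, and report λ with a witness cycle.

q=0: [0, -∞, -∞, -∞]
q=1: [-11, -1, -13, -∞]
q=2: [-15, -6, -24, -15]
q=3: [-20, -11, -13, -16]
q=4: [-24, -16, -14, -15]
Optimal cycle mean attained by: cycle 2->3->2, total (-2) + 2, length 2.
Answer: λ = 0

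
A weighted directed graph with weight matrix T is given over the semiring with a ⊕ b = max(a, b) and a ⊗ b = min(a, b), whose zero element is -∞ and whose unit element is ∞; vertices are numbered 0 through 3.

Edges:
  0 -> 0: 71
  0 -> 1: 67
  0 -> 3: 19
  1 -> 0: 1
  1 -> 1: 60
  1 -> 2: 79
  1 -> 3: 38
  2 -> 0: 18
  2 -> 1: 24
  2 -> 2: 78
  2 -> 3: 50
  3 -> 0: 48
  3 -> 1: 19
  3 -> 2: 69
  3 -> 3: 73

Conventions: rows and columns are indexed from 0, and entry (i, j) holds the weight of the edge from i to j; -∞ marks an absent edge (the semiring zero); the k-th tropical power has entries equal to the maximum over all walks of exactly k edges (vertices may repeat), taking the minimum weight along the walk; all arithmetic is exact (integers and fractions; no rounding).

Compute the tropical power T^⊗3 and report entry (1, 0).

T^⊗2:
  [71, 67, 67, 38]
  [38, 60, 78, 50]
  [48, 24, 78, 50]
  [48, 48, 69, 73]
T^⊗3:
  [71, 67, 67, 50]
  [48, 60, 78, 50]
  [48, 48, 78, 50]
  [48, 48, 69, 73]
Key observation: the optimum is the walk 1->2->3->0, with weight 79 min 50 min 48 = 48.
Optimal value attained by: walk 1->2->3->0.
Answer: (T^⊗3)[1][0] = 48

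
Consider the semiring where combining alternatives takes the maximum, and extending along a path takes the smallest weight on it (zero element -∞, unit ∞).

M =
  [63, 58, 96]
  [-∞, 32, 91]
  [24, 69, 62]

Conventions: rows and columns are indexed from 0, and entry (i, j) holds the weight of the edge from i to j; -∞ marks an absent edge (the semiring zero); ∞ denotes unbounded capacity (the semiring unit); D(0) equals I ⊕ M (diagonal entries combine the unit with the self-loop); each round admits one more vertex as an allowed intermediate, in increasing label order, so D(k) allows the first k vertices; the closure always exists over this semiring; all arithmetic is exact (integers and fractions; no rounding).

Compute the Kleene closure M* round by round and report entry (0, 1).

D(0):
  [∞, 58, 96]
  [-∞, ∞, 91]
  [24, 69, ∞]
D(1):
  [∞, 58, 96]
  [-∞, ∞, 91]
  [24, 69, ∞]
D(2):
  [∞, 58, 96]
  [-∞, ∞, 91]
  [24, 69, ∞]
D(3):
  [∞, 69, 96]
  [24, ∞, 91]
  [24, 69, ∞]
Answer: M*[0][1] = 69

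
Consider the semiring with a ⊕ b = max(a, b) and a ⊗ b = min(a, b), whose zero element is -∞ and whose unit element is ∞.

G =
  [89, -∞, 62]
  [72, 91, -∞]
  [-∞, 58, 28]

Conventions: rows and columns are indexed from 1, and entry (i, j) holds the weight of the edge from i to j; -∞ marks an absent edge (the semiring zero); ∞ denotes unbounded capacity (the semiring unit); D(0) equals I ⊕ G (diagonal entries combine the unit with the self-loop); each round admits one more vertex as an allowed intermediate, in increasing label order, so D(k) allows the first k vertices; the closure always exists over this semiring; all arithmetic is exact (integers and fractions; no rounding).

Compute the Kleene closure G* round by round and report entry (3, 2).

D(0):
  [∞, -∞, 62]
  [72, ∞, -∞]
  [-∞, 58, ∞]
D(1):
  [∞, -∞, 62]
  [72, ∞, 62]
  [-∞, 58, ∞]
D(2):
  [∞, -∞, 62]
  [72, ∞, 62]
  [58, 58, ∞]
D(3):
  [∞, 58, 62]
  [72, ∞, 62]
  [58, 58, ∞]
Answer: G*[3][2] = 58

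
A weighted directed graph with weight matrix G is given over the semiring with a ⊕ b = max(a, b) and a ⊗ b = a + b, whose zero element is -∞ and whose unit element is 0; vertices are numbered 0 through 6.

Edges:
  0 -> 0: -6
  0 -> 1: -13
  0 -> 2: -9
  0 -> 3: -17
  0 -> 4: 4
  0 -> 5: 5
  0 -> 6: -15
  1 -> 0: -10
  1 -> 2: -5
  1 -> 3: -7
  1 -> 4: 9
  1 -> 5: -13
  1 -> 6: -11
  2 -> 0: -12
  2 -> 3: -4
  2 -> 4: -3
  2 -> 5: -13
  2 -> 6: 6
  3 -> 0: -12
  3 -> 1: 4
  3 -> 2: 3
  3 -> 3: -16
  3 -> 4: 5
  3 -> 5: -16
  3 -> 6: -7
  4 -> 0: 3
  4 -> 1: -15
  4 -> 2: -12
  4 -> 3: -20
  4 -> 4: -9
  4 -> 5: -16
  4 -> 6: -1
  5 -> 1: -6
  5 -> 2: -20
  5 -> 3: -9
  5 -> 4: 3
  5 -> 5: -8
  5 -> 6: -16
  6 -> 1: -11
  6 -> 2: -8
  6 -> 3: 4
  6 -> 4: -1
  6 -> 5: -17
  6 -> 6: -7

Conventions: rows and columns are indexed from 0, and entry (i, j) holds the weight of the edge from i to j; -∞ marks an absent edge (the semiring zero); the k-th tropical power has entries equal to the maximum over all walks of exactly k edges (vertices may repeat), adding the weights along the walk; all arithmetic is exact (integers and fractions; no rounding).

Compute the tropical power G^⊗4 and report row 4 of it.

G^⊗2:
  [7, -1, -8, -4, 8, -1, 3]
  [12, -3, -3, -7, 0, -5, 8]
  [0, 0, -1, 10, 5, -7, -1]
  [8, -10, -1, -1, 13, -7, 9]
  [-3, -10, -6, 3, 7, 8, -6]
  [6, -5, -6, -12, 3, -13, 2]
  [2, 8, 7, -3, 9, -12, -2]
G^⊗3:
  [11, 0, -1, 7, 11, 12, 7]
  [6, -1, 3, 12, 16, 17, 3]
  [8, 14, 13, 3, 15, 5, 5]
  [16, 3, 2, 13, 12, 13, 12]
  [10, 7, 6, -1, 11, 2, 6]
  [6, -7, -3, 6, 10, 11, 2]
  [12, 1, 3, 3, 17, 7, 13]
G^⊗4:
  [14, 11, 10, 11, 15, 16, 10]
  [19, 16, 15, 8, 20, 11, 15]
  [18, 7, 9, 9, 23, 13, 19]
  [15, 17, 16, 16, 20, 21, 11]
  [14, 3, 2, 10, 16, 15, 12]
  [13, 10, 9, 6, 14, 11, 9]
  [20, 7, 6, 17, 16, 17, 16]
Answer: row 4 of G^⊗4 = [14, 3, 2, 10, 16, 15, 12]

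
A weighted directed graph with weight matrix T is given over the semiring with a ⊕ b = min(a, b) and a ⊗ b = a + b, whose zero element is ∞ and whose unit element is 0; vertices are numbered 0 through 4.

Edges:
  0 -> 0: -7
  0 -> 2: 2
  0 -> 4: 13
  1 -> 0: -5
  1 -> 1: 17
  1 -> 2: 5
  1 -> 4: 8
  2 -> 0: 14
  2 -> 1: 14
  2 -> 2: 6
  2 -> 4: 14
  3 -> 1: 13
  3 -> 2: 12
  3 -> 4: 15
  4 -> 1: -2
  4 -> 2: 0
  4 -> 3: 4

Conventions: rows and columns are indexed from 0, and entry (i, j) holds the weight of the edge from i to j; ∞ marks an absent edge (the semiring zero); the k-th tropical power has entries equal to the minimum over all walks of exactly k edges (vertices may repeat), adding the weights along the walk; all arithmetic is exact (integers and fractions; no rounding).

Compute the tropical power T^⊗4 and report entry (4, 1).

T^⊗2:
  [-14, 11, -5, 17, 6]
  [-12, 6, -3, 12, 8]
  [7, 12, 12, 18, 20]
  [8, 13, 15, 19, 21]
  [-7, 14, 3, ∞, 6]
T^⊗3:
  [-21, 4, -12, 10, -1]
  [-19, 6, -10, 12, 1]
  [0, 18, 9, 24, 20]
  [1, 19, 10, 25, 21]
  [-14, 4, -5, 10, 6]
T^⊗4:
  [-28, -3, -19, 3, -8]
  [-26, -1, -17, 5, -6]
  [-7, 18, 2, 24, 13]
  [-6, 19, 3, 25, 14]
  [-21, 4, -12, 10, -1]
Key observation: the optimum is the walk 4->1->0->4->1, with weight (-2) + (-5) + 13 + (-2) = 4.
Optimal value attained by: walk 4->1->0->4->1.
Answer: (T^⊗4)[4][1] = 4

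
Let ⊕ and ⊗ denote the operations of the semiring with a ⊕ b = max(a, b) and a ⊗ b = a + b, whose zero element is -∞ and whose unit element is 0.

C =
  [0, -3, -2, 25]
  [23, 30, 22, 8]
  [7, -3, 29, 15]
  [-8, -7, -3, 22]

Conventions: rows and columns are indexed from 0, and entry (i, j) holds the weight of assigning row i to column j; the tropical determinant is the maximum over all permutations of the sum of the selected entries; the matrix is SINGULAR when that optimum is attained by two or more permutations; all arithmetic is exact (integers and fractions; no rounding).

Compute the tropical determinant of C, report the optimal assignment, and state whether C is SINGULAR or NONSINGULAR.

σ = (0, 1, 2, 3): 0 + 30 + 29 + 22 = 81
σ = (0, 1, 3, 2): 0 + 30 + 15 + (-3) = 42
σ = (0, 2, 1, 3): 0 + 22 + (-3) + 22 = 41
σ = (0, 2, 3, 1): 0 + 22 + 15 + (-7) = 30
σ = (0, 3, 1, 2): 0 + 8 + (-3) + (-3) = 2
σ = (0, 3, 2, 1): 0 + 8 + 29 + (-7) = 30
σ = (1, 0, 2, 3): (-3) + 23 + 29 + 22 = 71
σ = (1, 0, 3, 2): (-3) + 23 + 15 + (-3) = 32
σ = (1, 2, 0, 3): (-3) + 22 + 7 + 22 = 48
σ = (1, 2, 3, 0): (-3) + 22 + 15 + (-8) = 26
σ = (1, 3, 0, 2): (-3) + 8 + 7 + (-3) = 9
σ = (1, 3, 2, 0): (-3) + 8 + 29 + (-8) = 26
σ = (2, 0, 1, 3): (-2) + 23 + (-3) + 22 = 40
σ = (2, 0, 3, 1): (-2) + 23 + 15 + (-7) = 29
σ = (2, 1, 0, 3): (-2) + 30 + 7 + 22 = 57
σ = (2, 1, 3, 0): (-2) + 30 + 15 + (-8) = 35
σ = (2, 3, 0, 1): (-2) + 8 + 7 + (-7) = 6
σ = (2, 3, 1, 0): (-2) + 8 + (-3) + (-8) = -5
σ = (3, 0, 1, 2): 25 + 23 + (-3) + (-3) = 42
σ = (3, 0, 2, 1): 25 + 23 + 29 + (-7) = 70
σ = (3, 1, 0, 2): 25 + 30 + 7 + (-3) = 59
σ = (3, 1, 2, 0): 25 + 30 + 29 + (-8) = 76
σ = (3, 2, 0, 1): 25 + 22 + 7 + (-7) = 47
σ = (3, 2, 1, 0): 25 + 22 + (-3) + (-8) = 36
Optimal value attained by: σ = (0, 1, 2, 3).
Answer: det⊕(C) = 81; verdict: NONSINGULAR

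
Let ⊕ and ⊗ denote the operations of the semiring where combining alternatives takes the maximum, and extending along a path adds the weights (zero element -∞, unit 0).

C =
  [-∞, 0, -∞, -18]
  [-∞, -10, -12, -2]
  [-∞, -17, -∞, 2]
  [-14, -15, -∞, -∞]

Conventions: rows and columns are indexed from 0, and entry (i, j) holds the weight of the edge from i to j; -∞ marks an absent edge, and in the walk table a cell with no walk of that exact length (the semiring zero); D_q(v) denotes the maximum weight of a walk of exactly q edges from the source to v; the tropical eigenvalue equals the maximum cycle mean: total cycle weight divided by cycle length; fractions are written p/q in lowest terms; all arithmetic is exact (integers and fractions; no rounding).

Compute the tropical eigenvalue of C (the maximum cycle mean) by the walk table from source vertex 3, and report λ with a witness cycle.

q=0: [-∞, -∞, -∞, 0]
q=1: [-14, -15, -∞, -∞]
q=2: [-∞, -14, -27, -17]
q=3: [-31, -24, -26, -16]
q=4: [-30, -31, -36, -24]
Optimal cycle mean attained by: cycle 0->1->3->0, total 0 + (-2) + (-14), length 3.
Answer: λ = -16/3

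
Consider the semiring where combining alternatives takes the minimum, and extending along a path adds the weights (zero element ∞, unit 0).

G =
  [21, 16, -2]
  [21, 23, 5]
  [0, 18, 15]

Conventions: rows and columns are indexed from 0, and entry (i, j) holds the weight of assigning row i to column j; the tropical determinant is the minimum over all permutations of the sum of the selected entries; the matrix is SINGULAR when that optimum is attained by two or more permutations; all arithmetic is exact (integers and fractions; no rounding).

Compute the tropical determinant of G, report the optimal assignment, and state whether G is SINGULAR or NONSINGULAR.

σ = (0, 1, 2): 21 + 23 + 15 = 59
σ = (0, 2, 1): 21 + 5 + 18 = 44
σ = (1, 0, 2): 16 + 21 + 15 = 52
σ = (1, 2, 0): 16 + 5 + 0 = 21
σ = (2, 0, 1): (-2) + 21 + 18 = 37
σ = (2, 1, 0): (-2) + 23 + 0 = 21
Optimal value attained by: σ = (1, 2, 0).
Answer: det⊕(G) = 21; verdict: SINGULAR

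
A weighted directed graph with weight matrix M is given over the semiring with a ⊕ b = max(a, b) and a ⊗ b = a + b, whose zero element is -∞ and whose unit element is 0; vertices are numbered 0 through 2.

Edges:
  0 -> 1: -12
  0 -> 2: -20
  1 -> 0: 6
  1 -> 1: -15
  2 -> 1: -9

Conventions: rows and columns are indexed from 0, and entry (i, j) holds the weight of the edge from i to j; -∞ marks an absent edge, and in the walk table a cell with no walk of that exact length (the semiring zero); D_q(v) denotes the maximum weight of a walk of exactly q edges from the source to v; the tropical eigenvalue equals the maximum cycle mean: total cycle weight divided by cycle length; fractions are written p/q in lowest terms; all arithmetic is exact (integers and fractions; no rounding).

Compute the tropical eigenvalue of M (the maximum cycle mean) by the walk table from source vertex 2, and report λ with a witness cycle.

q=0: [-∞, -∞, 0]
q=1: [-∞, -9, -∞]
q=2: [-3, -24, -∞]
q=3: [-18, -15, -23]
Optimal cycle mean attained by: cycle 0->1->0, total (-12) + 6, length 2.
Answer: λ = -3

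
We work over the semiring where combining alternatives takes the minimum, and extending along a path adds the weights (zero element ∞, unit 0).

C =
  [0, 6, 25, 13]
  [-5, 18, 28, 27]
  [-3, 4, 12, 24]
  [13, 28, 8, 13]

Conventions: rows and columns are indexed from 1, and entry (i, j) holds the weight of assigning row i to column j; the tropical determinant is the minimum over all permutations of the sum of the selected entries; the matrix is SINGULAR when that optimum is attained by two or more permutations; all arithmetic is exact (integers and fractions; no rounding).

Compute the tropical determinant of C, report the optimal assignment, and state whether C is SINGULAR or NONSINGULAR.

σ = (1, 2, 3, 4): 0 + 18 + 12 + 13 = 43
σ = (1, 2, 4, 3): 0 + 18 + 24 + 8 = 50
σ = (1, 3, 2, 4): 0 + 28 + 4 + 13 = 45
σ = (1, 3, 4, 2): 0 + 28 + 24 + 28 = 80
σ = (1, 4, 2, 3): 0 + 27 + 4 + 8 = 39
σ = (1, 4, 3, 2): 0 + 27 + 12 + 28 = 67
σ = (2, 1, 3, 4): 6 + (-5) + 12 + 13 = 26
σ = (2, 1, 4, 3): 6 + (-5) + 24 + 8 = 33
σ = (2, 3, 1, 4): 6 + 28 + (-3) + 13 = 44
σ = (2, 3, 4, 1): 6 + 28 + 24 + 13 = 71
σ = (2, 4, 1, 3): 6 + 27 + (-3) + 8 = 38
σ = (2, 4, 3, 1): 6 + 27 + 12 + 13 = 58
σ = (3, 1, 2, 4): 25 + (-5) + 4 + 13 = 37
σ = (3, 1, 4, 2): 25 + (-5) + 24 + 28 = 72
σ = (3, 2, 1, 4): 25 + 18 + (-3) + 13 = 53
σ = (3, 2, 4, 1): 25 + 18 + 24 + 13 = 80
σ = (3, 4, 1, 2): 25 + 27 + (-3) + 28 = 77
σ = (3, 4, 2, 1): 25 + 27 + 4 + 13 = 69
σ = (4, 1, 2, 3): 13 + (-5) + 4 + 8 = 20
σ = (4, 1, 3, 2): 13 + (-5) + 12 + 28 = 48
σ = (4, 2, 1, 3): 13 + 18 + (-3) + 8 = 36
σ = (4, 2, 3, 1): 13 + 18 + 12 + 13 = 56
σ = (4, 3, 1, 2): 13 + 28 + (-3) + 28 = 66
σ = (4, 3, 2, 1): 13 + 28 + 4 + 13 = 58
Optimal value attained by: σ = (4, 1, 2, 3).
Answer: det⊕(C) = 20; verdict: NONSINGULAR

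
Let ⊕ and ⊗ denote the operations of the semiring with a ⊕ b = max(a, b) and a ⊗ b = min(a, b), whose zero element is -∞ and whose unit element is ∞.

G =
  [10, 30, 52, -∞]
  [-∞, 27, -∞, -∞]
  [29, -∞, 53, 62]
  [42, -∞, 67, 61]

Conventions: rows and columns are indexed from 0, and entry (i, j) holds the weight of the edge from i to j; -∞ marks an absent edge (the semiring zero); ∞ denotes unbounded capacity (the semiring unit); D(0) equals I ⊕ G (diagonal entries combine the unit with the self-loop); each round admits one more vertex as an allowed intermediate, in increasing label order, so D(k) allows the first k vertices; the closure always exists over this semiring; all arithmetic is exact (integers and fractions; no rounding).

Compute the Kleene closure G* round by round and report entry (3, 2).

D(0):
  [∞, 30, 52, -∞]
  [-∞, ∞, -∞, -∞]
  [29, -∞, ∞, 62]
  [42, -∞, 67, ∞]
D(1):
  [∞, 30, 52, -∞]
  [-∞, ∞, -∞, -∞]
  [29, 29, ∞, 62]
  [42, 30, 67, ∞]
D(2):
  [∞, 30, 52, -∞]
  [-∞, ∞, -∞, -∞]
  [29, 29, ∞, 62]
  [42, 30, 67, ∞]
D(3):
  [∞, 30, 52, 52]
  [-∞, ∞, -∞, -∞]
  [29, 29, ∞, 62]
  [42, 30, 67, ∞]
D(4):
  [∞, 30, 52, 52]
  [-∞, ∞, -∞, -∞]
  [42, 30, ∞, 62]
  [42, 30, 67, ∞]
Answer: G*[3][2] = 67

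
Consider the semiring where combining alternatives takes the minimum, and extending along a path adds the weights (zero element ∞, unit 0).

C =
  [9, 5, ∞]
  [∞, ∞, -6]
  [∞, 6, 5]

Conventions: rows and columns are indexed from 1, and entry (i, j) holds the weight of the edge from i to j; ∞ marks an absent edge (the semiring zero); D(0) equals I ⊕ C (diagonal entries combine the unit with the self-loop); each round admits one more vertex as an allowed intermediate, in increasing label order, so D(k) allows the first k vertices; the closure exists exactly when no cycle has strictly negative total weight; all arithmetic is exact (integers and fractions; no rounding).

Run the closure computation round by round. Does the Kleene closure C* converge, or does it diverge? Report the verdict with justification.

D(0):
  [0, 5, ∞]
  [∞, 0, -6]
  [∞, 6, 0]
D(1):
  [0, 5, ∞]
  [∞, 0, -6]
  [∞, 6, 0]
D(2):
  [0, 5, -1]
  [∞, 0, -6]
  [∞, 6, 0]
D(3):
  [0, 5, -1]
  [∞, 0, -6]
  [∞, 6, 0]
Key observation: every diagonal entry stays at the unit through all rounds, so no improving cycle exists.
Answer: CONVERGES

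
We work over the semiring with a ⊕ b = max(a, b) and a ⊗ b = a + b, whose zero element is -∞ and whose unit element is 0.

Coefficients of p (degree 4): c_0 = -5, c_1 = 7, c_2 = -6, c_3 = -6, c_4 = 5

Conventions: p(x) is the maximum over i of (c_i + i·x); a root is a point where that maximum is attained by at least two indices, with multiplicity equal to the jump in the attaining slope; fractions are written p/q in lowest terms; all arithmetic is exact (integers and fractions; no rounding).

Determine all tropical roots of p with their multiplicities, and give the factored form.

hull edge (i=0, c=-5) to (i=1, c=7): slope 12, span 1
hull edge (i=1, c=7) to (i=4, c=5): slope -2/3, span 3
Factored form: p(x) = 5 ⊗ (x ⊕ (-12)) ⊗ (x ⊕ 2/3) ⊗ (x ⊕ 2/3) ⊗ (x ⊕ 2/3)
Answer: roots = -12 (mult 1), 2/3 (mult 3)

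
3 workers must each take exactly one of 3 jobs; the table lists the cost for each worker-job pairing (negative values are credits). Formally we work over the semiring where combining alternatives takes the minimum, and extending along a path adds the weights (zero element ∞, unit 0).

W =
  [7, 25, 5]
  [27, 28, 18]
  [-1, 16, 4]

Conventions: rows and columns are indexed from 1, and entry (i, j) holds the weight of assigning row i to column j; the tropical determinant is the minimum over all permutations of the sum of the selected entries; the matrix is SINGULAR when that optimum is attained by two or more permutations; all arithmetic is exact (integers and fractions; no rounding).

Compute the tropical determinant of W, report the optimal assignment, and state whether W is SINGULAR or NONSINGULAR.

σ = (1, 2, 3): 7 + 28 + 4 = 39
σ = (1, 3, 2): 7 + 18 + 16 = 41
σ = (2, 1, 3): 25 + 27 + 4 = 56
σ = (2, 3, 1): 25 + 18 + (-1) = 42
σ = (3, 1, 2): 5 + 27 + 16 = 48
σ = (3, 2, 1): 5 + 28 + (-1) = 32
Optimal value attained by: σ = (3, 2, 1).
Answer: det⊕(W) = 32; verdict: NONSINGULAR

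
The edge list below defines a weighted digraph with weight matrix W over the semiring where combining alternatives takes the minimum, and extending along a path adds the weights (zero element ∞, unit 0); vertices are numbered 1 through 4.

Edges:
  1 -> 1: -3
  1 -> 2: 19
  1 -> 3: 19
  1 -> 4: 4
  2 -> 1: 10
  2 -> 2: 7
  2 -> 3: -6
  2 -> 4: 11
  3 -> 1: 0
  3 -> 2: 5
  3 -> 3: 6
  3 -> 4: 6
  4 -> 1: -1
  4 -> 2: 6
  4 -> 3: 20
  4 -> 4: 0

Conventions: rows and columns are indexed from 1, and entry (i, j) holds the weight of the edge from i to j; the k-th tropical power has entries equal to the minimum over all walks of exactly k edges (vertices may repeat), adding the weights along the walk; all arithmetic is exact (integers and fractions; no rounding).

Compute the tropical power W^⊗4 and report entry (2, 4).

W^⊗2:
  [-6, 10, 13, 1]
  [-6, -1, 0, 0]
  [-3, 11, -1, 4]
  [-4, 6, 0, 0]
W^⊗3:
  [-9, 7, 4, -2]
  [-9, 5, -7, -2]
  [-6, 4, 5, 1]
  [-7, 5, 0, 0]
W^⊗4:
  [-12, 4, 1, -5]
  [-12, -2, -1, -5]
  [-9, 7, -2, -2]
  [-10, 5, -1, -3]
Key observation: the optimum is the walk 2->3->1->1->4, with weight (-6) + 0 + (-3) + 4 = -5.
Optimal value attained by: walk 2->3->1->1->4.
Answer: (W^⊗4)[2][4] = -5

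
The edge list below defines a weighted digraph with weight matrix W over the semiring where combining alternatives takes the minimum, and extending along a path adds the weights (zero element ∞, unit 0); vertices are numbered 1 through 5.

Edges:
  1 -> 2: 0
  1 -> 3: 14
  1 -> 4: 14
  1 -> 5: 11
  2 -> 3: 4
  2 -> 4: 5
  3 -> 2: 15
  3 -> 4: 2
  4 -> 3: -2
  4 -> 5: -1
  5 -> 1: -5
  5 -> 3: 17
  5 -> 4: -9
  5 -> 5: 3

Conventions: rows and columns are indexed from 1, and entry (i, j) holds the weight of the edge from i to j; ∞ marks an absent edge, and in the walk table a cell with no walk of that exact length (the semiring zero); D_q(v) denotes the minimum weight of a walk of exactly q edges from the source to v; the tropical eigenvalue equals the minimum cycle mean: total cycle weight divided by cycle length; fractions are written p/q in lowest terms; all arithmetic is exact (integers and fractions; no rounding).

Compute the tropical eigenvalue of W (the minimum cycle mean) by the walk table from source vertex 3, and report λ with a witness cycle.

q=0: [∞, ∞, 0, ∞, ∞]
q=1: [∞, 15, ∞, 2, ∞]
q=2: [∞, ∞, 0, 20, 1]
q=3: [-4, 15, 18, -8, 4]
q=4: [-1, -4, -10, -5, -9]
q=5: [-14, -1, -7, -18, -6]
Optimal cycle mean attained by: cycle 4->5->4, total (-1) + (-9), length 2.
Answer: λ = -5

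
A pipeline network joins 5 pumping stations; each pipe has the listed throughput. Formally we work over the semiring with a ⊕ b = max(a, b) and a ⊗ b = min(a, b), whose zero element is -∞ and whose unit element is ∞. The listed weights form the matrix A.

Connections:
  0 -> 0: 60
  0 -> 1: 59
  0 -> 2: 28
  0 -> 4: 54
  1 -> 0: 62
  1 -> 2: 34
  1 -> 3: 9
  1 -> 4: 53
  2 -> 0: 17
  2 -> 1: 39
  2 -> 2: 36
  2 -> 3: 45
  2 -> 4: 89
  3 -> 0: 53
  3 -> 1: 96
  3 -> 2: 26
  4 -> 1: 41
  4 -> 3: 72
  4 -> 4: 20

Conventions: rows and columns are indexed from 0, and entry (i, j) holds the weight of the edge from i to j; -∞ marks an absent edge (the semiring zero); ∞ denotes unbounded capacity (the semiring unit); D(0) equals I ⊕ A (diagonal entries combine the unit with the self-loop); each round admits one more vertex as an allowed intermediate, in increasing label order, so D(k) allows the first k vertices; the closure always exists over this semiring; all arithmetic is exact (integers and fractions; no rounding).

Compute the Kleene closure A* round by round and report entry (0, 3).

D(0):
  [∞, 59, 28, -∞, 54]
  [62, ∞, 34, 9, 53]
  [17, 39, ∞, 45, 89]
  [53, 96, 26, ∞, -∞]
  [-∞, 41, -∞, 72, ∞]
D(1):
  [∞, 59, 28, -∞, 54]
  [62, ∞, 34, 9, 54]
  [17, 39, ∞, 45, 89]
  [53, 96, 28, ∞, 53]
  [-∞, 41, -∞, 72, ∞]
D(2):
  [∞, 59, 34, 9, 54]
  [62, ∞, 34, 9, 54]
  [39, 39, ∞, 45, 89]
  [62, 96, 34, ∞, 54]
  [41, 41, 34, 72, ∞]
D(3):
  [∞, 59, 34, 34, 54]
  [62, ∞, 34, 34, 54]
  [39, 39, ∞, 45, 89]
  [62, 96, 34, ∞, 54]
  [41, 41, 34, 72, ∞]
D(4):
  [∞, 59, 34, 34, 54]
  [62, ∞, 34, 34, 54]
  [45, 45, ∞, 45, 89]
  [62, 96, 34, ∞, 54]
  [62, 72, 34, 72, ∞]
D(5):
  [∞, 59, 34, 54, 54]
  [62, ∞, 34, 54, 54]
  [62, 72, ∞, 72, 89]
  [62, 96, 34, ∞, 54]
  [62, 72, 34, 72, ∞]
Answer: A*[0][3] = 54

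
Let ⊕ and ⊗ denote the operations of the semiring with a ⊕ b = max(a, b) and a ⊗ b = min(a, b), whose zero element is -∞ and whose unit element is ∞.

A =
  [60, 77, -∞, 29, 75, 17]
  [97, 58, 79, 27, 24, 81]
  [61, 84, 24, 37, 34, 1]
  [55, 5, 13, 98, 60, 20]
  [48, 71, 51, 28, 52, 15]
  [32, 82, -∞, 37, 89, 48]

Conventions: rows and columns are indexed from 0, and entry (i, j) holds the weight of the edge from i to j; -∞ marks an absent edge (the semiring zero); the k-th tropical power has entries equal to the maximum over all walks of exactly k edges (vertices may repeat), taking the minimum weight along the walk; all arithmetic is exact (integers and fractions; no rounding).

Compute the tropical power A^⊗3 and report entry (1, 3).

A^⊗2:
  [77, 71, 77, 29, 60, 77]
  [61, 81, 58, 37, 81, 58]
  [84, 61, 79, 37, 61, 81]
  [55, 60, 51, 98, 60, 20]
  [71, 58, 71, 37, 52, 71]
  [82, 71, 79, 37, 52, 81]
A^⊗3:
  [71, 77, 71, 37, 77, 71]
  [81, 71, 79, 37, 61, 81]
  [61, 81, 61, 37, 81, 61]
  [60, 60, 60, 98, 60, 60]
  [61, 71, 58, 37, 71, 58]
  [71, 81, 71, 37, 81, 71]
Key observation: the optimum is the walk 1->1->2->3, with weight 58 min 79 min 37 = 37.
Optimal value attained by: walk 1->1->2->3.
Answer: (A^⊗3)[1][3] = 37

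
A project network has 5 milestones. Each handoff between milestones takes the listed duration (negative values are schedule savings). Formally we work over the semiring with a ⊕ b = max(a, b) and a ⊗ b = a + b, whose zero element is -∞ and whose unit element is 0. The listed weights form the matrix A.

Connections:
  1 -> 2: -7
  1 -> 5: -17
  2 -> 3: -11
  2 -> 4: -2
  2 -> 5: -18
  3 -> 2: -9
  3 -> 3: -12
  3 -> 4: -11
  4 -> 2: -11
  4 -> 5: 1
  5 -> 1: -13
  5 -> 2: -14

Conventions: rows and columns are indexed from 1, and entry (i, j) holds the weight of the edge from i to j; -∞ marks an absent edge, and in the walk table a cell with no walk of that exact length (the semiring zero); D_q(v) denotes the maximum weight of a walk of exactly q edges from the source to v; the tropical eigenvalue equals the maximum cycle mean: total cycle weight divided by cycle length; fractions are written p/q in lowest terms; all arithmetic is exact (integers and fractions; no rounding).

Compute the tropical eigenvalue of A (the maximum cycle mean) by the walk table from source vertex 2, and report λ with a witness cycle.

q=0: [-∞, 0, -∞, -∞, -∞]
q=1: [-∞, -∞, -11, -2, -18]
q=2: [-31, -13, -23, -22, -1]
q=3: [-14, -15, -24, -15, -21]
q=4: [-34, -21, -26, -17, -14]
q=5: [-27, -28, -32, -23, -16]
Optimal cycle mean attained by: cycle 2->4->5->2, total (-2) + 1 + (-14), length 3.
Answer: λ = -5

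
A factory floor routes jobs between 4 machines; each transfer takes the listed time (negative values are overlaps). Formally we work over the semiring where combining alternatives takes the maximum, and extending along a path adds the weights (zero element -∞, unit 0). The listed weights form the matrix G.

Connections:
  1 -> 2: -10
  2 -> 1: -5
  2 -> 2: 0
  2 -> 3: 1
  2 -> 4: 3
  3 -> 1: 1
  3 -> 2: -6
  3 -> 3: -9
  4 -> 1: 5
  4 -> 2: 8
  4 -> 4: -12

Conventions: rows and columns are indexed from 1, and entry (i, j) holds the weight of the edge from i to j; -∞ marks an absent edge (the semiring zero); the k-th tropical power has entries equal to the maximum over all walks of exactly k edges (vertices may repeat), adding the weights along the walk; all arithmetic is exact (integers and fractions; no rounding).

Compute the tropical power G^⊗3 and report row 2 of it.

G^⊗2:
  [-15, -10, -9, -7]
  [8, 11, 1, 3]
  [-8, -6, -5, -3]
  [3, 8, 9, 11]
G^⊗3:
  [-2, 1, -9, -7]
  [8, 11, 12, 14]
  [2, 5, -5, -3]
  [16, 19, 9, 11]
Answer: row 2 of G^⊗3 = [8, 11, 12, 14]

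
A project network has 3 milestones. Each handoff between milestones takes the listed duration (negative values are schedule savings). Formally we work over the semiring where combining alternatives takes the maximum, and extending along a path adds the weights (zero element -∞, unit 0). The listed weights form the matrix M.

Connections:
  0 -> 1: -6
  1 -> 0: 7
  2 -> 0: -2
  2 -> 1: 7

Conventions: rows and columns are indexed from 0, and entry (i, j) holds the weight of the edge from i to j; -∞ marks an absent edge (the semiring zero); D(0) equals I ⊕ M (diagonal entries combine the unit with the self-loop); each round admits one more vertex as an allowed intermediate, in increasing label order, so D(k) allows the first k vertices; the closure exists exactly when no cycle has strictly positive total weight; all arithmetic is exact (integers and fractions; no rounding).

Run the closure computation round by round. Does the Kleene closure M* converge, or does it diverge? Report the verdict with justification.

D(0):
  [0, -6, -∞]
  [7, 0, -∞]
  [-2, 7, 0]
Detection: at round 1, diagonal entry (1, 1) turns strictly positive.
Key observation: the cycle 1->0->1 has total weight 7 + (-6), which is strictly positive.
Answer: DIVERGES — positive cycle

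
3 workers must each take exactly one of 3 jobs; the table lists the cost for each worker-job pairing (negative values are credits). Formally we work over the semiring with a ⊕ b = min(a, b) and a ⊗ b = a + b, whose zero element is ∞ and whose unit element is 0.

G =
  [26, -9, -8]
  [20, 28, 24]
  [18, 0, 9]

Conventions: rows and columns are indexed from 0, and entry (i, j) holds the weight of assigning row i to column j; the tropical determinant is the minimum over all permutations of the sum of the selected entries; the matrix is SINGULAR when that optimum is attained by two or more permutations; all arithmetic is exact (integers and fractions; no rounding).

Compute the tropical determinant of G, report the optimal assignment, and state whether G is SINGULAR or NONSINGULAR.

σ = (0, 1, 2): 26 + 28 + 9 = 63
σ = (0, 2, 1): 26 + 24 + 0 = 50
σ = (1, 0, 2): (-9) + 20 + 9 = 20
σ = (1, 2, 0): (-9) + 24 + 18 = 33
σ = (2, 0, 1): (-8) + 20 + 0 = 12
σ = (2, 1, 0): (-8) + 28 + 18 = 38
Optimal value attained by: σ = (2, 0, 1).
Answer: det⊕(G) = 12; verdict: NONSINGULAR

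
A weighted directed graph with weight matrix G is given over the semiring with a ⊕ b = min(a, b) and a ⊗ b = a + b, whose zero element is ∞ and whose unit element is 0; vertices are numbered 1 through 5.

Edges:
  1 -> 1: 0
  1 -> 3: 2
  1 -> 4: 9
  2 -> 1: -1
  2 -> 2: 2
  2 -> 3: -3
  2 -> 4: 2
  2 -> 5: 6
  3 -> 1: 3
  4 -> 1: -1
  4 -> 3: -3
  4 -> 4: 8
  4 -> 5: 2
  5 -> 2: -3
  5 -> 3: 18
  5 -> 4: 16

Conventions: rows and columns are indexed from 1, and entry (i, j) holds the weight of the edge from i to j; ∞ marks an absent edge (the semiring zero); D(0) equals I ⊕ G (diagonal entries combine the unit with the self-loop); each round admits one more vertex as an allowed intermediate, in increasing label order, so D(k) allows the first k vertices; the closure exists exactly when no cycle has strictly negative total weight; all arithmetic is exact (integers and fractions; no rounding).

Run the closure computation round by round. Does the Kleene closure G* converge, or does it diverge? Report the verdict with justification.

D(0):
  [0, ∞, 2, 9, ∞]
  [-1, 0, -3, 2, 6]
  [3, ∞, 0, ∞, ∞]
  [-1, ∞, -3, 0, 2]
  [∞, -3, 18, 16, 0]
D(1):
  [0, ∞, 2, 9, ∞]
  [-1, 0, -3, 2, 6]
  [3, ∞, 0, 12, ∞]
  [-1, ∞, -3, 0, 2]
  [∞, -3, 18, 16, 0]
D(2):
  [0, ∞, 2, 9, ∞]
  [-1, 0, -3, 2, 6]
  [3, ∞, 0, 12, ∞]
  [-1, ∞, -3, 0, 2]
  [-4, -3, -6, -1, 0]
D(3):
  [0, ∞, 2, 9, ∞]
  [-1, 0, -3, 2, 6]
  [3, ∞, 0, 12, ∞]
  [-1, ∞, -3, 0, 2]
  [-4, -3, -6, -1, 0]
D(4):
  [0, ∞, 2, 9, 11]
  [-1, 0, -3, 2, 4]
  [3, ∞, 0, 12, 14]
  [-1, ∞, -3, 0, 2]
  [-4, -3, -6, -1, 0]
D(5):
  [0, 8, 2, 9, 11]
  [-1, 0, -3, 2, 4]
  [3, 11, 0, 12, 14]
  [-2, -1, -4, 0, 2]
  [-4, -3, -6, -1, 0]
Key observation: every diagonal entry stays at the unit through all rounds, so no improving cycle exists.
Answer: CONVERGES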